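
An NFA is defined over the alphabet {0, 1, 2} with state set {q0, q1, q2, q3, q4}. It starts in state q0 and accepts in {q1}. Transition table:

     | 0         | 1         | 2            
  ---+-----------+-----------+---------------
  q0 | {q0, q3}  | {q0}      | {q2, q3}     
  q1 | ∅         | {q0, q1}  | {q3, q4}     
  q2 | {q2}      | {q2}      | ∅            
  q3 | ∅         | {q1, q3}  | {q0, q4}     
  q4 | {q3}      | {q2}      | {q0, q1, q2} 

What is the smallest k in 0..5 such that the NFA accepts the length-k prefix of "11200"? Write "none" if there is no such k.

Start in {q0}.
Read '1': q0→{q0}; now {q0}.
Read '1': q0→{q0}; now {q0}.
Read '2': q0→{q2, q3}; now {q2, q3}.
Read '0': q2→{q2}, q3→∅; now {q2}.
Read '0': q2→{q2}; now {q2}.
No reachable set along the way intersects F.

none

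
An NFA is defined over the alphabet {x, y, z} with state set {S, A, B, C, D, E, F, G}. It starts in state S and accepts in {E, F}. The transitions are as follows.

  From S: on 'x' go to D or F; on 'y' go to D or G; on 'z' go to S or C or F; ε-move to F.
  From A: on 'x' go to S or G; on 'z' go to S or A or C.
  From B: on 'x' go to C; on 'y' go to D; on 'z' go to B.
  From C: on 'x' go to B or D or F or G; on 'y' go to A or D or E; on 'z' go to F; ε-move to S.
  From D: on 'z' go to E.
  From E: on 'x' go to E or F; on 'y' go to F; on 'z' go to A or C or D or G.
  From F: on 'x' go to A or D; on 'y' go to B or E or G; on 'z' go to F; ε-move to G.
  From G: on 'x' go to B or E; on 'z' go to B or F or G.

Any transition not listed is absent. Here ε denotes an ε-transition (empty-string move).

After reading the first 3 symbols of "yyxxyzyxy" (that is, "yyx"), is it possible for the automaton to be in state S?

No

Start: ε-closure({S}) = {S, F, G}.
Read 'y': {S, F, G} → {B, D, E, G}.
Read 'y': {B, D, E, G} → {D, F, G}.
Read 'x': {D, F, G} → {A, B, D, E}.
State S is not in {A, B, D, E}.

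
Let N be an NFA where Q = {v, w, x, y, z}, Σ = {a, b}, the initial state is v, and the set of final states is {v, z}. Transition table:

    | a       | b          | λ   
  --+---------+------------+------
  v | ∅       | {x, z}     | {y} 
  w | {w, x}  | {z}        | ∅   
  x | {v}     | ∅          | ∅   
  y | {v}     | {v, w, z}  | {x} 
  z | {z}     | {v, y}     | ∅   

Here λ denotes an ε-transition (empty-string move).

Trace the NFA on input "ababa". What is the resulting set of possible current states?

Start: ε-closure({v}) = {v, x, y}.
Read 'a': v→∅, x→{v}, y→{v}; union {v}; ε-closure = {v, x, y}.
Read 'b': v→{x, z}, x→∅, y→{v, w, z}; union {v, w, x, z}; ε-closure = {v, w, x, y, z}.
Read 'a': v→∅, w→{w, x}, x→{v}, y→{v}, z→{z}; union {v, w, x, z}; ε-closure = {v, w, x, y, z}.
Read 'b': v→{x, z}, w→{z}, x→∅, y→{v, w, z}, z→{v, y}; now {v, w, x, y, z}.
Read 'a': v→∅, w→{w, x}, x→{v}, y→{v}, z→{z}; union {v, w, x, z}; ε-closure = {v, w, x, y, z}.

{v, w, x, y, z}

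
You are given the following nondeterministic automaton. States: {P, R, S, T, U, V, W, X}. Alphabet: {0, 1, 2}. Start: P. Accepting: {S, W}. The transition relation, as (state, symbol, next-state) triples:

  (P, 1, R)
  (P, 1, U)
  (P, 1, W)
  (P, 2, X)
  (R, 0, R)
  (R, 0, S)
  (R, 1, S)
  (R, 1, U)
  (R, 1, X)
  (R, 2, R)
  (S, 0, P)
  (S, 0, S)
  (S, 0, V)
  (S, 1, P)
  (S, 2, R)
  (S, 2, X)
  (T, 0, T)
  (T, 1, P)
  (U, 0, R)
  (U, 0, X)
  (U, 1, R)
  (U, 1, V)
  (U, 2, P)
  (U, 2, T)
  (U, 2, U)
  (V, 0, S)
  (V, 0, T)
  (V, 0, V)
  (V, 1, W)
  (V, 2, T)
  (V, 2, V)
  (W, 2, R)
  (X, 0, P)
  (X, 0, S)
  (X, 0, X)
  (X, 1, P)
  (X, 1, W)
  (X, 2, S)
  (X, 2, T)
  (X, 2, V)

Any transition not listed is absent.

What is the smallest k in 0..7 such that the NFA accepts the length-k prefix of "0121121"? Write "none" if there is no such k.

Start in {P}.
Read '0': P→∅; now ∅.
The set is empty and remains empty for the remaining 6 symbols.
No reachable set along the way intersects F.

none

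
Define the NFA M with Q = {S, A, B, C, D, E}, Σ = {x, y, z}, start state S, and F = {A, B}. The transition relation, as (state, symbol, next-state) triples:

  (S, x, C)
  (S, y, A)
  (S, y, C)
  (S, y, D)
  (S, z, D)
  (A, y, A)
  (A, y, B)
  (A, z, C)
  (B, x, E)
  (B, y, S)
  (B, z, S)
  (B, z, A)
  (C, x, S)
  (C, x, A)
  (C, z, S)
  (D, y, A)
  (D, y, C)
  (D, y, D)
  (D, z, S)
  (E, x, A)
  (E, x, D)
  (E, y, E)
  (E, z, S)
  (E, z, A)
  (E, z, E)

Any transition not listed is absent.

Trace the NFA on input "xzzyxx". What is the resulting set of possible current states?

{C}

Start in {S}.
Read 'x': S→{C}; now {C}.
Read 'z': C→{S}; now {S}.
Read 'z': S→{D}; now {D}.
Read 'y': D→{A, C, D}; now {A, C, D}.
Read 'x': A→∅, C→{S, A}, D→∅; now {S, A}.
Read 'x': S→{C}, A→∅; now {C}.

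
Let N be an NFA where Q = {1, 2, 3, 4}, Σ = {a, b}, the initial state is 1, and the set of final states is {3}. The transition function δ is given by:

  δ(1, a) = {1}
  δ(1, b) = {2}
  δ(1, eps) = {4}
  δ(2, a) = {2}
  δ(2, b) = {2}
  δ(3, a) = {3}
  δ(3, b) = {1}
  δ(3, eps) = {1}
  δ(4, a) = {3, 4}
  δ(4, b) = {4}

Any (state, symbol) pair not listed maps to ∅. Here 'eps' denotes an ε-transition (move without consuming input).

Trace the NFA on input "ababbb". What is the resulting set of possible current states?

Start: ε-closure({1}) = {1, 4}.
Read 'a': {1, 4} → {1, 3, 4}.
Read 'b': {1, 3, 4} → {1, 2, 4}.
Read 'a': {1, 2, 4} → {1, 2, 3, 4}.
Read 'b': {1, 2, 3, 4} → {1, 2, 4}.
Read 'b': {1, 2, 4} → {2, 4}.
Read 'b': {2, 4} → {2, 4}.

{2, 4}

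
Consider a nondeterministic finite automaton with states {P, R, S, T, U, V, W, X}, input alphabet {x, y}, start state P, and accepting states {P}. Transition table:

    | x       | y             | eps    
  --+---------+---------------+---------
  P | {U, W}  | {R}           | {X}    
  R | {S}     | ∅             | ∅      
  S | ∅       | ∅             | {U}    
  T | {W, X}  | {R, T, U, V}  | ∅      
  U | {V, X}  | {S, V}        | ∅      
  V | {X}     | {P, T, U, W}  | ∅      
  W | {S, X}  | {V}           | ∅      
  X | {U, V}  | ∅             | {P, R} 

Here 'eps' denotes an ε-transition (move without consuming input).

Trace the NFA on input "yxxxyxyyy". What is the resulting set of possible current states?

Start: ε-closure({P}) = {P, R, X}.
Read 'y': {P, R, X} → {R}.
Read 'x': {R} → {S, U}.
Read 'x': {S, U} → {P, R, V, X}.
Read 'x': {P, R, V, X} → {P, R, S, U, V, W, X}.
Read 'y': {P, R, S, U, V, W, X} → {P, R, S, T, U, V, W, X}.
Read 'x': {P, R, S, T, U, V, W, X} → {P, R, S, U, V, W, X}.
Read 'y': {P, R, S, U, V, W, X} → {P, R, S, T, U, V, W, X}.
Read 'y': {P, R, S, T, U, V, W, X} → {P, R, S, T, U, V, W, X}.
Read 'y': {P, R, S, T, U, V, W, X} → {P, R, S, T, U, V, W, X}.

{P, R, S, T, U, V, W, X}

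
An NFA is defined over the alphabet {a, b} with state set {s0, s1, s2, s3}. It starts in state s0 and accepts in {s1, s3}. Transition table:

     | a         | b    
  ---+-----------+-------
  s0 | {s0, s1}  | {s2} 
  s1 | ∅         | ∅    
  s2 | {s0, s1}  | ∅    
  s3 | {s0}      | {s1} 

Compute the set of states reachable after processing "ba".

Start in {s0}.
Read 'b': {s0} → {s2}.
Read 'a': {s2} → {s0, s1}.

{s0, s1}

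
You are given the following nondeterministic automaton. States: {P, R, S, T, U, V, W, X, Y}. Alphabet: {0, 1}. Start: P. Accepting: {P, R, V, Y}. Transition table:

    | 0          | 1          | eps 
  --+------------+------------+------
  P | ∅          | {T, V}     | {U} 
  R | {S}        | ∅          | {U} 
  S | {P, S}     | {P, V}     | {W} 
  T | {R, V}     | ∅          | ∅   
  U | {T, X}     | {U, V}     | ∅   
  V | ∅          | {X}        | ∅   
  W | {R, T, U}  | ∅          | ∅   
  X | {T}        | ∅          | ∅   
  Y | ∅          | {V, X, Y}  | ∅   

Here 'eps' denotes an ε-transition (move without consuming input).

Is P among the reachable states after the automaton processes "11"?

No

Start: ε-closure({P}) = {P, U}.
Read '1': {P, U} → {T, U, V}.
Read '1': {T, U, V} → {U, V, X}.
State P is not in {U, V, X}.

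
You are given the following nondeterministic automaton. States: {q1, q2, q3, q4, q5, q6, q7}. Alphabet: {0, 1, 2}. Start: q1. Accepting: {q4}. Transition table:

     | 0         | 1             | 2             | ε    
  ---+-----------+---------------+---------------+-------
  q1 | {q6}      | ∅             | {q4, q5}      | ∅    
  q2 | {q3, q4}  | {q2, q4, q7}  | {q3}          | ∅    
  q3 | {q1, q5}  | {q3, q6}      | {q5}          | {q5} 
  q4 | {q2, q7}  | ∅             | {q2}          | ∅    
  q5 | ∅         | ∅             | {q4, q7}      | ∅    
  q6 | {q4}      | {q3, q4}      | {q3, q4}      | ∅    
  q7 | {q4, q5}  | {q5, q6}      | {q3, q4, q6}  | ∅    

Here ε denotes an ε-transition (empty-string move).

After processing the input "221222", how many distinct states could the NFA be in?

6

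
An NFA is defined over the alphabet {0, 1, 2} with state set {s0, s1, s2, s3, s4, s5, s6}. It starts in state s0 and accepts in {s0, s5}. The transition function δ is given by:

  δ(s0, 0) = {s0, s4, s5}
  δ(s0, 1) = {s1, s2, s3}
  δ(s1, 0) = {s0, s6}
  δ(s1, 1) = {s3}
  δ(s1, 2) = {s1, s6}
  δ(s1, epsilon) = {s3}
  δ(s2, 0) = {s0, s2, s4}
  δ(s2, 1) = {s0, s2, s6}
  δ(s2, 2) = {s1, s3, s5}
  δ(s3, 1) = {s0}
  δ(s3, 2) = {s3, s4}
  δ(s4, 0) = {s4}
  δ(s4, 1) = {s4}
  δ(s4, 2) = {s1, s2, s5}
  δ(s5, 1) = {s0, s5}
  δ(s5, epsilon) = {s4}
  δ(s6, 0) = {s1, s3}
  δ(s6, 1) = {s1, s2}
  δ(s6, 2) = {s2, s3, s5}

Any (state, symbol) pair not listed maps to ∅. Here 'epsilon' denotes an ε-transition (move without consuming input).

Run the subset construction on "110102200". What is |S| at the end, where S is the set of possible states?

7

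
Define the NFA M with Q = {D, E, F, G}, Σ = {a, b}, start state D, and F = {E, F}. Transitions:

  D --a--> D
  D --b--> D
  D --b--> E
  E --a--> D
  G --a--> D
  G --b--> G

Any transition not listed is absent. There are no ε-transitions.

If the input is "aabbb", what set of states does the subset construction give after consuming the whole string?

{D, E}

Start in {D}.
Read 'a': {D} → {D}.
Read 'a': {D} → {D}.
Read 'b': {D} → {D, E}.
Read 'b': {D, E} → {D, E}.
Read 'b': {D, E} → {D, E}.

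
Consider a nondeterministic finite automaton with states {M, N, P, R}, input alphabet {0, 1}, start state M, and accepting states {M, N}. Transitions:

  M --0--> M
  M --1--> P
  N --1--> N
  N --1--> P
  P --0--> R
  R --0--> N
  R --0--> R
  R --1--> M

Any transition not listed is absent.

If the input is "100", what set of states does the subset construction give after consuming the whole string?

Start in {M}.
Read '1': {M} → {P}.
Read '0': {P} → {R}.
Read '0': {R} → {N, R}.

{N, R}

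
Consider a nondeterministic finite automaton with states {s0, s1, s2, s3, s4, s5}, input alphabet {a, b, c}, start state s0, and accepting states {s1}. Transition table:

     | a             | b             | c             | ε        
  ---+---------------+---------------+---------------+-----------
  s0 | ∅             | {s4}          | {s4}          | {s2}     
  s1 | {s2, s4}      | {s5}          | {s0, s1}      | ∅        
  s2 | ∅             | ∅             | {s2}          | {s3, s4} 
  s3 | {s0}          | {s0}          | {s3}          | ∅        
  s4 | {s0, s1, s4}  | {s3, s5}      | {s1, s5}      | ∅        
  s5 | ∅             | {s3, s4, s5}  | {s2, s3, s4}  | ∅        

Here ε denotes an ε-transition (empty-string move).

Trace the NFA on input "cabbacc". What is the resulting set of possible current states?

{s0, s1, s2, s3, s4, s5}

Start: ε-closure({s0}) = {s0, s2, s3, s4}.
Read 'c': {s0, s2, s3, s4} → {s1, s2, s3, s4, s5}.
Read 'a': {s1, s2, s3, s4, s5} → {s0, s1, s2, s3, s4}.
Read 'b': {s0, s1, s2, s3, s4} → {s0, s2, s3, s4, s5}.
Read 'b': {s0, s2, s3, s4, s5} → {s0, s2, s3, s4, s5}.
Read 'a': {s0, s2, s3, s4, s5} → {s0, s1, s2, s3, s4}.
Read 'c': {s0, s1, s2, s3, s4} → {s0, s1, s2, s3, s4, s5}.
Read 'c': {s0, s1, s2, s3, s4, s5} → {s0, s1, s2, s3, s4, s5}.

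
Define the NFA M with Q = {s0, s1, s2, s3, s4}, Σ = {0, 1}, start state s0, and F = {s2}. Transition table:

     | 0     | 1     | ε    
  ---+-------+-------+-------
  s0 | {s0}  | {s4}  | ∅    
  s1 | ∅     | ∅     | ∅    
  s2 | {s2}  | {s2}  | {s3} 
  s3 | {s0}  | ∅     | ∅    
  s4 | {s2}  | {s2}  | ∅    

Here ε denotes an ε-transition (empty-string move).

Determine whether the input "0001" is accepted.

Start in {s0}.
Read '0': s0→{s0}; now {s0}.
Read '0': s0→{s0}; now {s0}.
Read '0': s0→{s0}; now {s0}.
Read '1': s0→{s4}; now {s4}.
The final set {s4} contains no accepting state.

No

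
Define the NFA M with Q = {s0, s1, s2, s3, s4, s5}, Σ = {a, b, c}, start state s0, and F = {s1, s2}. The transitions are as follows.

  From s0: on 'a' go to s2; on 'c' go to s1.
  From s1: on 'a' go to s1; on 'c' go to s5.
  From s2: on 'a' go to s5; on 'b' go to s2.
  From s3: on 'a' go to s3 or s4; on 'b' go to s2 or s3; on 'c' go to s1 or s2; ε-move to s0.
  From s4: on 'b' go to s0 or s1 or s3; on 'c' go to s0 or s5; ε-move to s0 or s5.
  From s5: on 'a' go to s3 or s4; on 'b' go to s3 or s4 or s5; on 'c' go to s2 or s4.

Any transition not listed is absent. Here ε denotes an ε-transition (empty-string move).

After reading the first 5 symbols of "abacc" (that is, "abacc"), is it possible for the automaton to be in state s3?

No

Start in {s0}.
Read 'a': s0→{s2}; now {s2}.
Read 'b': s2→{s2}; now {s2}.
Read 'a': s2→{s5}; now {s5}.
Read 'c': s5→{s2, s4}; union {s2, s4}; ε-closure = {s0, s2, s4, s5}.
Read 'c': s0→{s1}, s2→∅, s4→{s0, s5}, s5→{s2, s4}; now {s0, s1, s2, s4, s5}.
State s3 is not in {s0, s1, s2, s4, s5}.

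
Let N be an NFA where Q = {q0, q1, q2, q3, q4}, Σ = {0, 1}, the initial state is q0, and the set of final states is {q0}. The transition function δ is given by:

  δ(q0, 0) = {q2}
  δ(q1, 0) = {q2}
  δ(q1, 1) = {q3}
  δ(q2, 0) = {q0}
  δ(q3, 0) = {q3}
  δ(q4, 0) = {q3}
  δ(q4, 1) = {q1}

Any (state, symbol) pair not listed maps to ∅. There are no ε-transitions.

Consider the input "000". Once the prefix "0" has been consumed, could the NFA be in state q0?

Start in {q0}.
Read '0': {q0} → {q2}.
State q0 is not in {q2}.

No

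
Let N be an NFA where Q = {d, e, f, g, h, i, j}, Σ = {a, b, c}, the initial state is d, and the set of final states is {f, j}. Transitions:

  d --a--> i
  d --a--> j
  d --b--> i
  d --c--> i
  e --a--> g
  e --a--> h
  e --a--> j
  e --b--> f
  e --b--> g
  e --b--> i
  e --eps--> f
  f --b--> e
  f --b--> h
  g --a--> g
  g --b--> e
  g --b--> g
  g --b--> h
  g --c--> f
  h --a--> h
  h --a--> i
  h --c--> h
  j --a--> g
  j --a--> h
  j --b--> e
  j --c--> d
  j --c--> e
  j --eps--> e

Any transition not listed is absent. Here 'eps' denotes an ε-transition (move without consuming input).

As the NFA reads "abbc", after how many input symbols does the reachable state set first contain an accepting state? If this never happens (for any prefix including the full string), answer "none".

1

Start in {d}.
Read 'a': d→{i, j}; union {i, j}; ε-closure = {e, f, i, j}.
None of the earlier sets intersect F, but {e, f, i, j} does.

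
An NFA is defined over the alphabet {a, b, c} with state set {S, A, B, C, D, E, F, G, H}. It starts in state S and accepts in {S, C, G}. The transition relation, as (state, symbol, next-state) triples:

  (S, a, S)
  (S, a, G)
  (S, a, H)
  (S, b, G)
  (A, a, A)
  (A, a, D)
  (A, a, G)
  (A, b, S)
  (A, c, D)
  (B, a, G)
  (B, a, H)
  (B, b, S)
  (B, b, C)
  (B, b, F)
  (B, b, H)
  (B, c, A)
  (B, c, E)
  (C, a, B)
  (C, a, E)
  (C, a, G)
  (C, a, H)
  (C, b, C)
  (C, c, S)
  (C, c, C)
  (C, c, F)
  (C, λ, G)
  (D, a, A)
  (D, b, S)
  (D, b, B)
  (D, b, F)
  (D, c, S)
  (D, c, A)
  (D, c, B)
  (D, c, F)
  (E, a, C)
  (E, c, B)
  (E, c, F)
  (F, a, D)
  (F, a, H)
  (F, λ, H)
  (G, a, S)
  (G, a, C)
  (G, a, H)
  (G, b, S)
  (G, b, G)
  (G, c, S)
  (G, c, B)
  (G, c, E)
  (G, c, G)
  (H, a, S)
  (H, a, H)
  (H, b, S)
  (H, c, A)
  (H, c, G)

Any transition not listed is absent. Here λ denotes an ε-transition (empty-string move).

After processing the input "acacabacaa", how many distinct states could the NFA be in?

Start in {S}.
Read 'a': S→{S, G, H}; now {S, G, H}.
Read 'c': S→∅, G→{S, B, E, G}, H→{A, G}; now {S, A, B, E, G}.
Read 'a': S→{S, G, H}, A→{A, D, G}, B→{G, H}, E→{C}, G→{S, C, H}; now {S, A, C, D, G, H}.
Read 'c': S→∅, A→{D}, C→{S, C, F}, D→{S, A, B, F}, G→{S, B, E, G}, H→{A, G}; union {S, A, B, C, D, E, F, G}; ε-closure = {S, A, B, C, D, E, F, G, H}.
Read 'a': S→{S, G, H}, A→{A, D, G}, B→{G, H}, C→{B, E, G, H}, D→{A}, E→{C}, F→{D, H}, G→{S, C, H}, H→{S, H}; now {S, A, B, C, D, E, G, H}.
Read 'b': S→{G}, A→{S}, B→{S, C, F, H}, C→{C}, D→{S, B, F}, E→∅, G→{S, G}, H→{S}; now {S, B, C, F, G, H}.
Read 'a': S→{S, G, H}, B→{G, H}, C→{B, E, G, H}, F→{D, H}, G→{S, C, H}, H→{S, H}; now {S, B, C, D, E, G, H}.
Read 'c': S→∅, B→{A, E}, C→{S, C, F}, D→{S, A, B, F}, E→{B, F}, G→{S, B, E, G}, H→{A, G}; union {S, A, B, C, E, F, G}; ε-closure = {S, A, B, C, E, F, G, H}.
Read 'a': S→{S, G, H}, A→{A, D, G}, B→{G, H}, C→{B, E, G, H}, E→{C}, F→{D, H}, G→{S, C, H}, H→{S, H}; now {S, A, B, C, D, E, G, H}.
Read 'a': S→{S, G, H}, A→{A, D, G}, B→{G, H}, C→{B, E, G, H}, D→{A}, E→{C}, G→{S, C, H}, H→{S, H}; now {S, A, B, C, D, E, G, H}.
That set has 8 states.

8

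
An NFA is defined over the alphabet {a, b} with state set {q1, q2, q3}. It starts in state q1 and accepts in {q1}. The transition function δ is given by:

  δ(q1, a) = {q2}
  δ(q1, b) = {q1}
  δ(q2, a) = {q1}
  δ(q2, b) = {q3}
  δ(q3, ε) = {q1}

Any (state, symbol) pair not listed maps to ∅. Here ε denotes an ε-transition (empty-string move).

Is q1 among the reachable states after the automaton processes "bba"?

Start in {q1}.
Read 'b': q1→{q1}; now {q1}.
Read 'b': q1→{q1}; now {q1}.
Read 'a': q1→{q2}; now {q2}.
State q1 is not in {q2}.

No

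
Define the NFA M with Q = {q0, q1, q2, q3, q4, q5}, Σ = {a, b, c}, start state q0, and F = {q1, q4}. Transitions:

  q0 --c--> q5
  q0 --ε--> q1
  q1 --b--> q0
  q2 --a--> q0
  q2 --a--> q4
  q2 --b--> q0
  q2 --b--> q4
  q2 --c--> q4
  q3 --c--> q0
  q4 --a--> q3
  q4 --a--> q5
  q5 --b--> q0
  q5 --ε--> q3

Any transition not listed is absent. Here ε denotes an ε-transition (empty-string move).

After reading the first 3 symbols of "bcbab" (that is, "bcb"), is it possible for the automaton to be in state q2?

Start: ε-closure({q0}) = {q0, q1}.
Read 'b': q0→∅, q1→{q0}; union {q0}; ε-closure = {q0, q1}.
Read 'c': q0→{q5}, q1→∅; union {q5}; ε-closure = {q3, q5}.
Read 'b': q3→∅, q5→{q0}; union {q0}; ε-closure = {q0, q1}.
State q2 is not in {q0, q1}.

No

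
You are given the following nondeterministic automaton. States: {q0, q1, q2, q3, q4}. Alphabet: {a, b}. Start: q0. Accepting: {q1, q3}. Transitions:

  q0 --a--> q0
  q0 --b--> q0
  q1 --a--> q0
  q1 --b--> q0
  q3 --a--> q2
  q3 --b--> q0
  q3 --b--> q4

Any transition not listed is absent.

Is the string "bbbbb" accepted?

No

Start in {q0}.
Read 'b': q0→{q0}; now {q0}.
Read 'b': q0→{q0}; now {q0}.
Read 'b': q0→{q0}; now {q0}.
Read 'b': q0→{q0}; now {q0}.
Read 'b': q0→{q0}; now {q0}.
The final set {q0} contains no accepting state.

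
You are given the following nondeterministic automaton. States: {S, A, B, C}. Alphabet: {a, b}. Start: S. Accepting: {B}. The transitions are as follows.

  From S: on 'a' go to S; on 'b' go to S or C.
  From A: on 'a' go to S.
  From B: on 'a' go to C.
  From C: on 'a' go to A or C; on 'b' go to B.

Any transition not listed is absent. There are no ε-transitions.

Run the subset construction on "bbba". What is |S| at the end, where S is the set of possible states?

3

Start in {S}.
Read 'b': S→{S, C}; now {S, C}.
Read 'b': S→{S, C}, C→{B}; now {S, B, C}.
Read 'b': S→{S, C}, B→∅, C→{B}; now {S, B, C}.
Read 'a': S→{S}, B→{C}, C→{A, C}; now {S, A, C}.
That set has 3 states.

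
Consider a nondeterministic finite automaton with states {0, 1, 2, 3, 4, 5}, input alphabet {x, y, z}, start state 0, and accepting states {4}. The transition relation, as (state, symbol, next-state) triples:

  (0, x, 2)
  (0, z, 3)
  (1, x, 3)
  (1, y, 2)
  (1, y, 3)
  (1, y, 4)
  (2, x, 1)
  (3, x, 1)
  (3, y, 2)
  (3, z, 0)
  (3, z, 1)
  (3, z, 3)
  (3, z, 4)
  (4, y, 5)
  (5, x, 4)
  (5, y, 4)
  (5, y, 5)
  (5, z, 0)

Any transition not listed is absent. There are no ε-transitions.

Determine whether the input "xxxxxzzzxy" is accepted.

Yes

Start in {0}.
Read 'x': 0→{2}; now {2}.
Read 'x': 2→{1}; now {1}.
Read 'x': 1→{3}; now {3}.
Read 'x': 3→{1}; now {1}.
Read 'x': 1→{3}; now {3}.
Read 'z': 3→{0, 1, 3, 4}; now {0, 1, 3, 4}.
Read 'z': 0→{3}, 1→∅, 3→{0, 1, 3, 4}, 4→∅; now {0, 1, 3, 4}.
Read 'z': 0→{3}, 1→∅, 3→{0, 1, 3, 4}, 4→∅; now {0, 1, 3, 4}.
Read 'x': 0→{2}, 1→{3}, 3→{1}, 4→∅; now {1, 2, 3}.
Read 'y': 1→{2, 3, 4}, 2→∅, 3→{2}; now {2, 3, 4}.
The final set {2, 3, 4} contains the accepting state 4.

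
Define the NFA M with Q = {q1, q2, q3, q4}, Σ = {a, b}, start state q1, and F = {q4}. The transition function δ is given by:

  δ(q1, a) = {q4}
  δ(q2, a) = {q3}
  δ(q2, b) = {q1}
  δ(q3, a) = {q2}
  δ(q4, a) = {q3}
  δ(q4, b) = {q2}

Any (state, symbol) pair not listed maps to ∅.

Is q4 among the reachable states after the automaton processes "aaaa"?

Start in {q1}.
Read 'a': q1→{q4}; now {q4}.
Read 'a': q4→{q3}; now {q3}.
Read 'a': q3→{q2}; now {q2}.
Read 'a': q2→{q3}; now {q3}.
State q4 is not in {q3}.

No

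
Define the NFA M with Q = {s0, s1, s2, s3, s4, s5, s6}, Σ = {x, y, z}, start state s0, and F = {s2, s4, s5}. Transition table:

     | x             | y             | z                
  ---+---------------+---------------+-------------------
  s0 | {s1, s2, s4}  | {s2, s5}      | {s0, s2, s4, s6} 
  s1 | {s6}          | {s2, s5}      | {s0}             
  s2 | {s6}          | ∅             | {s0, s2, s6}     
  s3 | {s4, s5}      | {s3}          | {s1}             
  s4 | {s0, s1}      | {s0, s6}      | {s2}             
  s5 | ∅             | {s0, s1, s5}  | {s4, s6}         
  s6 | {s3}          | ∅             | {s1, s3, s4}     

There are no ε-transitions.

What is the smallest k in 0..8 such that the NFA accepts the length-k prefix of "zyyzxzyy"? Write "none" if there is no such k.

Start in {s0}.
Read 'z': s0→{s0, s2, s4, s6}; now {s0, s2, s4, s6}.
None of the earlier sets intersect F, but {s0, s2, s4, s6} does.

1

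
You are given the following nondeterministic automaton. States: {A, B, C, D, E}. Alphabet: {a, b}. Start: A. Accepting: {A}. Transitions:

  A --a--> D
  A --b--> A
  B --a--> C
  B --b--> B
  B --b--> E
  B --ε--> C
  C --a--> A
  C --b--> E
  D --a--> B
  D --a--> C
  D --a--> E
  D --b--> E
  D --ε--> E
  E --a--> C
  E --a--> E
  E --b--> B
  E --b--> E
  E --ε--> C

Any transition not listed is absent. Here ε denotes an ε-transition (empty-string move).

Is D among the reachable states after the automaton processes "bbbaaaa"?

Start in {A}.
Read 'b': A→{A}; now {A}.
Read 'b': A→{A}; now {A}.
Read 'b': A→{A}; now {A}.
Read 'a': A→{D}; union {D}; ε-closure = {C, D, E}.
Read 'a': C→{A}, D→{B, C, E}, E→{C, E}; now {A, B, C, E}.
Read 'a': A→{D}, B→{C}, C→{A}, E→{C, E}; now {A, C, D, E}.
Read 'a': A→{D}, C→{A}, D→{B, C, E}, E→{C, E}; now {A, B, C, D, E}.
State D is in {A, B, C, D, E}.

Yes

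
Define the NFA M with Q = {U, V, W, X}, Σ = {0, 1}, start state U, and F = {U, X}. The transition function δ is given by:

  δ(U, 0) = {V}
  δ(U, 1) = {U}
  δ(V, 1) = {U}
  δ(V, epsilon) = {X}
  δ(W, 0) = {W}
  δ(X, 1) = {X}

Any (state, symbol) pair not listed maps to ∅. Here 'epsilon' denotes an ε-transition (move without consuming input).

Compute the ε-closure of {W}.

Begin with {W}.
No ε-moves leave this set, so the closure equals the set itself.

{W}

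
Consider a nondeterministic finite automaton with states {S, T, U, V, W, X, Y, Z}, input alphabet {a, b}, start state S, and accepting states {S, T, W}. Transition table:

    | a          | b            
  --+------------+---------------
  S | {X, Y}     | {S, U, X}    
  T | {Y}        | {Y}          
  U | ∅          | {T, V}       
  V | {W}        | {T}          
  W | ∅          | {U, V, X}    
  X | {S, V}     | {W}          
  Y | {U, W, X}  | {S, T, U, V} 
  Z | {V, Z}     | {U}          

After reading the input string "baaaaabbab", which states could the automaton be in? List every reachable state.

{S, T, U, V, W, X}

Start in {S}.
Read 'b': S→{S, U, X}; now {S, U, X}.
Read 'a': S→{X, Y}, U→∅, X→{S, V}; now {S, V, X, Y}.
Read 'a': S→{X, Y}, V→{W}, X→{S, V}, Y→{U, W, X}; now {S, U, V, W, X, Y}.
Read 'a': S→{X, Y}, U→∅, V→{W}, W→∅, X→{S, V}, Y→{U, W, X}; now {S, U, V, W, X, Y}.
Read 'a': S→{X, Y}, U→∅, V→{W}, W→∅, X→{S, V}, Y→{U, W, X}; now {S, U, V, W, X, Y}.
Read 'a': S→{X, Y}, U→∅, V→{W}, W→∅, X→{S, V}, Y→{U, W, X}; now {S, U, V, W, X, Y}.
Read 'b': S→{S, U, X}, U→{T, V}, V→{T}, W→{U, V, X}, X→{W}, Y→{S, T, U, V}; now {S, T, U, V, W, X}.
Read 'b': S→{S, U, X}, T→{Y}, U→{T, V}, V→{T}, W→{U, V, X}, X→{W}; now {S, T, U, V, W, X, Y}.
Read 'a': S→{X, Y}, T→{Y}, U→∅, V→{W}, W→∅, X→{S, V}, Y→{U, W, X}; now {S, U, V, W, X, Y}.
Read 'b': S→{S, U, X}, U→{T, V}, V→{T}, W→{U, V, X}, X→{W}, Y→{S, T, U, V}; now {S, T, U, V, W, X}.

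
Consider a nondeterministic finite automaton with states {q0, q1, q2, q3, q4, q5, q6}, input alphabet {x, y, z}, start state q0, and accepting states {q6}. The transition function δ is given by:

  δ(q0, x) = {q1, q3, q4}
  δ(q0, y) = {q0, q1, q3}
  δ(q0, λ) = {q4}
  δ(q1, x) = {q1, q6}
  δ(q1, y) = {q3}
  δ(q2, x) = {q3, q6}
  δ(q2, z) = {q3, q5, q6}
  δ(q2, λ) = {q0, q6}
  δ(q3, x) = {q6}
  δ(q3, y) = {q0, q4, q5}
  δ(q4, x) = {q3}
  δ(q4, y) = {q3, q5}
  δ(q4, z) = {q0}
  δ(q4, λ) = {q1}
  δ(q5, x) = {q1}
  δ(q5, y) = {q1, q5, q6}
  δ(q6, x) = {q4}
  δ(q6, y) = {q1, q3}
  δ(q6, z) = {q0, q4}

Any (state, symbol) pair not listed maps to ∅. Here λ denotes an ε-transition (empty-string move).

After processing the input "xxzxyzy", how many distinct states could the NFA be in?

5

Start: ε-closure({q0}) = {q0, q1, q4}.
Read 'x': {q0, q1, q4} → {q1, q3, q4, q6}.
Read 'x': {q1, q3, q4, q6} → {q1, q3, q4, q6}.
Read 'z': {q1, q3, q4, q6} → {q0, q1, q4}.
Read 'x': {q0, q1, q4} → {q1, q3, q4, q6}.
Read 'y': {q1, q3, q4, q6} → {q0, q1, q3, q4, q5}.
Read 'z': {q0, q1, q3, q4, q5} → {q0, q1, q4}.
Read 'y': {q0, q1, q4} → {q0, q1, q3, q4, q5}.
That set has 5 states.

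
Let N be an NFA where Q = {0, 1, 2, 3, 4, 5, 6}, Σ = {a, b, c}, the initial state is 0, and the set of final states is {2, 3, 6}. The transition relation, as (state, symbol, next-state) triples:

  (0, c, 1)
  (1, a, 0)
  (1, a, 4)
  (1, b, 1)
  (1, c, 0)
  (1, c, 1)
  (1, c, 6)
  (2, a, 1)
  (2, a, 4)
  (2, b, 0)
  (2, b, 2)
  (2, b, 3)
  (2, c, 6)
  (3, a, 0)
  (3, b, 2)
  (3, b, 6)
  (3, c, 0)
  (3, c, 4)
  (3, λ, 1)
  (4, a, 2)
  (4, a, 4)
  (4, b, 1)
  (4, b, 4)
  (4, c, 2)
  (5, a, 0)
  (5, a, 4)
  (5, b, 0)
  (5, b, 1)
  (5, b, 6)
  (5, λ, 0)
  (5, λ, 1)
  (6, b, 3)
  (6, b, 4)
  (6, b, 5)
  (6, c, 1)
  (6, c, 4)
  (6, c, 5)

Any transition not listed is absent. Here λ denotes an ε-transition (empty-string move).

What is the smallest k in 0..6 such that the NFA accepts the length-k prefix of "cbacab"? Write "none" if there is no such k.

4

Start in {0}.
Read 'c': 0→{1}; now {1}.
Read 'b': 1→{1}; now {1}.
Read 'a': 1→{0, 4}; now {0, 4}.
Read 'c': 0→{1}, 4→{2}; now {1, 2}.
None of the earlier sets intersect F, but {1, 2} does.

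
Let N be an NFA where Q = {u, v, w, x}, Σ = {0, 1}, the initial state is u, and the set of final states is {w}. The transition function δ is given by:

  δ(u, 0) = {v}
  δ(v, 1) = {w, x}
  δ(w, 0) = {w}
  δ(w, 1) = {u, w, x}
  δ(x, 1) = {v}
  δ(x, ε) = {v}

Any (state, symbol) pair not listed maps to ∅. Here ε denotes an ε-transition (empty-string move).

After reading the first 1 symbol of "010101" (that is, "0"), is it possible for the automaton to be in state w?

No

Start in {u}.
Read '0': {u} → {v}.
State w is not in {v}.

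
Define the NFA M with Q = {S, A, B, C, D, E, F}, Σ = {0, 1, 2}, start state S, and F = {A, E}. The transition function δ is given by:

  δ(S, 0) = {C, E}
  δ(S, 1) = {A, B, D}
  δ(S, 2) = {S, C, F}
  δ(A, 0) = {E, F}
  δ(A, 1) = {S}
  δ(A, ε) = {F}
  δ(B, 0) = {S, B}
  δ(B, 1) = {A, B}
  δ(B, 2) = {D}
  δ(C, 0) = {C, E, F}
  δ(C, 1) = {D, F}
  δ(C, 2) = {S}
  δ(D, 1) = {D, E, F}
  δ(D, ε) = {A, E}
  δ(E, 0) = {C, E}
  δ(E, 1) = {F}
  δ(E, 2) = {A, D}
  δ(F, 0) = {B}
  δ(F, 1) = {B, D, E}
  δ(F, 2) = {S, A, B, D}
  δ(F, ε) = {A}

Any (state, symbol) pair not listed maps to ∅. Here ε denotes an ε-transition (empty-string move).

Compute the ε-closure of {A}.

{A, F}

Begin with {A}.
ε-move A → F; add F.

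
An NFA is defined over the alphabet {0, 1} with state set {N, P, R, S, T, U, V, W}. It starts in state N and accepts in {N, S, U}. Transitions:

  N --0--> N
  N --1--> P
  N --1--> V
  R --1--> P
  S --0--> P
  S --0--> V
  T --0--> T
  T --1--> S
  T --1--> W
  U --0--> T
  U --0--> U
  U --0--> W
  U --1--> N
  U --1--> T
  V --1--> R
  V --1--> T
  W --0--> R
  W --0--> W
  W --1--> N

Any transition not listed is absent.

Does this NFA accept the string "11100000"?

No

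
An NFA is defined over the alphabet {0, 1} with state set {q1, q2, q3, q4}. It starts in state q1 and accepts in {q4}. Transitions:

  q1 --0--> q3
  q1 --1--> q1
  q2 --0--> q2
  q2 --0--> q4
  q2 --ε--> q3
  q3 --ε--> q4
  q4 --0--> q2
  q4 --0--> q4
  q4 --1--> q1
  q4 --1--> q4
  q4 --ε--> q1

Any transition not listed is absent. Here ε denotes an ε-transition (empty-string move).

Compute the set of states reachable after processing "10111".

Start in {q1}.
Read '1': q1→{q1}; now {q1}.
Read '0': q1→{q3}; union {q3}; ε-closure = {q1, q3, q4}.
Read '1': q1→{q1}, q3→∅, q4→{q1, q4}; now {q1, q4}.
Read '1': q1→{q1}, q4→{q1, q4}; now {q1, q4}.
Read '1': q1→{q1}, q4→{q1, q4}; now {q1, q4}.

{q1, q4}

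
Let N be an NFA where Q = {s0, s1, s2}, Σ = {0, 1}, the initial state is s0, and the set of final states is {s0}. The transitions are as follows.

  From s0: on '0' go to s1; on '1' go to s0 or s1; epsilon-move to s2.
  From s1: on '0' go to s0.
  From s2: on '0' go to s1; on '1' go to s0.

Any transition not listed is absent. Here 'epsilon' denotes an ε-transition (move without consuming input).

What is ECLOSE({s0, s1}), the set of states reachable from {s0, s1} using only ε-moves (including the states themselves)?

{s0, s1, s2}

Begin with {s0, s1}.
ε-move s0 → s2; add s2.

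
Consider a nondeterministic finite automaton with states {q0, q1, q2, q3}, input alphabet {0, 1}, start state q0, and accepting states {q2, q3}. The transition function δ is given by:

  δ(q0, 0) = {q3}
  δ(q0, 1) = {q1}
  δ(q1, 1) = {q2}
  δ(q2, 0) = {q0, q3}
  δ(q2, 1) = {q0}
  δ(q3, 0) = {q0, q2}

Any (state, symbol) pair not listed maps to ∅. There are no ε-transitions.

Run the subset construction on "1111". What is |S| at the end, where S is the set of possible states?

Start in {q0}.
Read '1': q0→{q1}; now {q1}.
Read '1': q1→{q2}; now {q2}.
Read '1': q2→{q0}; now {q0}.
Read '1': q0→{q1}; now {q1}.
That set has 1 state.

1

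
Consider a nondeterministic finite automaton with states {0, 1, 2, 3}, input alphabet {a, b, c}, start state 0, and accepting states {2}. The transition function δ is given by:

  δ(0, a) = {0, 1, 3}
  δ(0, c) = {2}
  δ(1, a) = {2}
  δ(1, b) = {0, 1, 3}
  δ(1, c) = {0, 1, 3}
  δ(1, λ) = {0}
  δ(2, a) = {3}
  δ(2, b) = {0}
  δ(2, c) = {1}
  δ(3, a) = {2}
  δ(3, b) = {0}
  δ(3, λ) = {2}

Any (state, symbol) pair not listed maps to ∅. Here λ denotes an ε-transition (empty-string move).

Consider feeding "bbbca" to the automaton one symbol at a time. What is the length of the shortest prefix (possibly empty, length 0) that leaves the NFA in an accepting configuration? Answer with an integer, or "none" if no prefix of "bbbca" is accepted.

Start in {0}.
Read 'b': 0→∅; now ∅.
The set is empty and remains empty for the remaining 4 symbols.
No reachable set along the way intersects F.

none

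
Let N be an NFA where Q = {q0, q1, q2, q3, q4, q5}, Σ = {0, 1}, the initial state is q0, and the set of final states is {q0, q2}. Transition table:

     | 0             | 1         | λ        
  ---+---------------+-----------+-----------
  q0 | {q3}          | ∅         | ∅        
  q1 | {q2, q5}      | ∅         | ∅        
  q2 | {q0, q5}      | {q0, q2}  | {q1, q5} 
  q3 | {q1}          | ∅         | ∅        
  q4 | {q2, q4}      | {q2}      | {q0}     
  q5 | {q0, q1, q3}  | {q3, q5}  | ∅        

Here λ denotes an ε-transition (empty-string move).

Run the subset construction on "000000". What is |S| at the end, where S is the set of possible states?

5

Start in {q0}.
Read '0': q0→{q3}; now {q3}.
Read '0': q3→{q1}; now {q1}.
Read '0': q1→{q2, q5}; union {q2, q5}; ε-closure = {q1, q2, q5}.
Read '0': q1→{q2, q5}, q2→{q0, q5}, q5→{q0, q1, q3}; now {q0, q1, q2, q3, q5}.
Read '0': q0→{q3}, q1→{q2, q5}, q2→{q0, q5}, q3→{q1}, q5→{q0, q1, q3}; now {q0, q1, q2, q3, q5}.
Read '0': q0→{q3}, q1→{q2, q5}, q2→{q0, q5}, q3→{q1}, q5→{q0, q1, q3}; now {q0, q1, q2, q3, q5}.
That set has 5 states.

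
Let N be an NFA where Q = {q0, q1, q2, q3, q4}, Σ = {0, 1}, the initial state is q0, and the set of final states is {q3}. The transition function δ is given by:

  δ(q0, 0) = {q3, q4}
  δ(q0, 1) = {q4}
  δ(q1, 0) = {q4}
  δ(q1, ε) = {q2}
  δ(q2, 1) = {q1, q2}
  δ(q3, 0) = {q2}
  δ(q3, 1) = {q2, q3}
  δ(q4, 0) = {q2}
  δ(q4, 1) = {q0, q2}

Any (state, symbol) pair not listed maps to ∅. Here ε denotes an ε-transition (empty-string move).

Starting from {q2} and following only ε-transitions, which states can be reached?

{q2}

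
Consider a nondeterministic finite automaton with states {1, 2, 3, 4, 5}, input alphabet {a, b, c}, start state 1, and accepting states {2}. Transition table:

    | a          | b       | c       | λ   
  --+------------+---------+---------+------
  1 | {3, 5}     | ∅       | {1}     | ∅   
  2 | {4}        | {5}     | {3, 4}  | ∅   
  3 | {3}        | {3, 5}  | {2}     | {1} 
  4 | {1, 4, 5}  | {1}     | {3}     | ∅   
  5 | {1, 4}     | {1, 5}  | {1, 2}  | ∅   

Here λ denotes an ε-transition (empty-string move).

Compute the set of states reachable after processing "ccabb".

{1, 3, 5}

Start in {1}.
Read 'c': {1} → {1}.
Read 'c': {1} → {1}.
Read 'a': {1} → {1, 3, 5}.
Read 'b': {1, 3, 5} → {1, 3, 5}.
Read 'b': {1, 3, 5} → {1, 3, 5}.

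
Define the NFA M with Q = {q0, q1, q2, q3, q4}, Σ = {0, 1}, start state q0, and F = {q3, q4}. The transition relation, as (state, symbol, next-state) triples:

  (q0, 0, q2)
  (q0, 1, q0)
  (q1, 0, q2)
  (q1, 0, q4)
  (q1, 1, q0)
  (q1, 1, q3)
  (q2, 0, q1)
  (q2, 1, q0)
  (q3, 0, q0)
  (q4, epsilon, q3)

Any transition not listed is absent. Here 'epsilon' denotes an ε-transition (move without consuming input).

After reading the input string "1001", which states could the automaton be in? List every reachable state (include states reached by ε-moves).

Start in {q0}.
Read '1': {q0} → {q0}.
Read '0': {q0} → {q2}.
Read '0': {q2} → {q1}.
Read '1': {q1} → {q0, q3}.

{q0, q3}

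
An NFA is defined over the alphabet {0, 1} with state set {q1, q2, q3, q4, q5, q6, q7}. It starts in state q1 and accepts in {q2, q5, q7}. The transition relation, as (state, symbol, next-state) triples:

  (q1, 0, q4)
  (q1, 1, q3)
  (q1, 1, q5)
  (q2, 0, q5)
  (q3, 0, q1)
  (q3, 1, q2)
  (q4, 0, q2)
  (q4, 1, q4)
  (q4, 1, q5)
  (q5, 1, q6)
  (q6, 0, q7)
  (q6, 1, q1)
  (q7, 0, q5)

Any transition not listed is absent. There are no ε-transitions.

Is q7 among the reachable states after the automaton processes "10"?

Start in {q1}.
Read '1': q1→{q3, q5}; now {q3, q5}.
Read '0': q3→{q1}, q5→∅; now {q1}.
State q7 is not in {q1}.

No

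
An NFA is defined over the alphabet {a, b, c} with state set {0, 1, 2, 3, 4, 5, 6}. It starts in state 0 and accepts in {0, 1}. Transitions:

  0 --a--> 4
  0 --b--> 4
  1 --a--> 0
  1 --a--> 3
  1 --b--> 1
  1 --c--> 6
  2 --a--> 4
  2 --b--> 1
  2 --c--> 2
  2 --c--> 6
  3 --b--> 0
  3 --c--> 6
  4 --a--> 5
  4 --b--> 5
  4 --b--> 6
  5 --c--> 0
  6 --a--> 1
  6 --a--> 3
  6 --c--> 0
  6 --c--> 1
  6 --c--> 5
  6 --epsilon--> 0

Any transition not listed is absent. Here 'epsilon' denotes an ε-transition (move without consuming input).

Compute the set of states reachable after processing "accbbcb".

∅

Start in {0}.
Read 'a': 0→{4}; now {4}.
Read 'c': 4→∅; now ∅.
The set is empty and remains empty for the remaining 5 symbols.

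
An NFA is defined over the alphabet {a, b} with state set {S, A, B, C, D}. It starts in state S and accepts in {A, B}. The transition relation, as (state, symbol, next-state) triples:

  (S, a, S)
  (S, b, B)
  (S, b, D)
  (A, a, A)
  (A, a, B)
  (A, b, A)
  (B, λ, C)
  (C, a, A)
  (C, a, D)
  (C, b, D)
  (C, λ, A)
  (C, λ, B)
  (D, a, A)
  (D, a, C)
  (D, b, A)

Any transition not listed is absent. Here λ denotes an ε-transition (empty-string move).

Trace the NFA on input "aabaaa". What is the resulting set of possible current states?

Start in {S}.
Read 'a': S→{S}; now {S}.
Read 'a': S→{S}; now {S}.
Read 'b': S→{B, D}; union {B, D}; ε-closure = {A, B, C, D}.
Read 'a': A→{A, B}, B→∅, C→{A, D}, D→{A, C}; now {A, B, C, D}.
Read 'a': A→{A, B}, B→∅, C→{A, D}, D→{A, C}; now {A, B, C, D}.
Read 'a': A→{A, B}, B→∅, C→{A, D}, D→{A, C}; now {A, B, C, D}.

{A, B, C, D}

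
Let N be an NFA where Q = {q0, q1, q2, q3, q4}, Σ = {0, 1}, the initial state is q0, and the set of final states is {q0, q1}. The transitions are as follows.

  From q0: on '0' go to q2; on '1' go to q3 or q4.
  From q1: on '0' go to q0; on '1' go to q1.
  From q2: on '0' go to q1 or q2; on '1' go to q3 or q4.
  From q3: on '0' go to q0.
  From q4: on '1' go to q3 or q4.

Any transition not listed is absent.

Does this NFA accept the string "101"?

No

Start in {q0}.
Read '1': {q0} → {q3, q4}.
Read '0': {q3, q4} → {q0}.
Read '1': {q0} → {q3, q4}.
The final set {q3, q4} contains no accepting state.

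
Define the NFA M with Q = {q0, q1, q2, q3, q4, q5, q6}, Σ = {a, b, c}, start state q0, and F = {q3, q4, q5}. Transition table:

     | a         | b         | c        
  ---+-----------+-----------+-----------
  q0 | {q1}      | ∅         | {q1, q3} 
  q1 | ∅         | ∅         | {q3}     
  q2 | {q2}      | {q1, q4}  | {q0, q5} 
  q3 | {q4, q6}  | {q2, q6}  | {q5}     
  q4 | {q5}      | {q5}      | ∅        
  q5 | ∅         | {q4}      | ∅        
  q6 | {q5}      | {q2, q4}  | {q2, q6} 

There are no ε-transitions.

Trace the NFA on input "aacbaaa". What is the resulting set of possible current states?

∅

Start in {q0}.
Read 'a': {q0} → {q1}.
Read 'a': {q1} → ∅.
The set is empty and remains empty for the remaining 5 symbols.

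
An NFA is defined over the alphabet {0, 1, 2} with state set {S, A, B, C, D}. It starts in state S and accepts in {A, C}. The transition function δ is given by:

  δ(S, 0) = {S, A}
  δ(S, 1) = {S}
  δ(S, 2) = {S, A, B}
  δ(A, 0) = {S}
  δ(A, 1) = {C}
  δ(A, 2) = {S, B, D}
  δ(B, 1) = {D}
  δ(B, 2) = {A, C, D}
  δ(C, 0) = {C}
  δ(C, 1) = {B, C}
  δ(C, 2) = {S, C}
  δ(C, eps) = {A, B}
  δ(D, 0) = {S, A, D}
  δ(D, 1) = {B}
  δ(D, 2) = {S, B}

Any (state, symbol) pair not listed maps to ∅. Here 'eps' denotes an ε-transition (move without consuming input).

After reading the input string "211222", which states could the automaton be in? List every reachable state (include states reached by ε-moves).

{S, A, B, C, D}

Start in {S}.
Read '2': {S} → {S, A, B}.
Read '1': {S, A, B} → {S, A, B, C, D}.
Read '1': {S, A, B, C, D} → {S, A, B, C, D}.
Read '2': {S, A, B, C, D} → {S, A, B, C, D}.
Read '2': {S, A, B, C, D} → {S, A, B, C, D}.
Read '2': {S, A, B, C, D} → {S, A, B, C, D}.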